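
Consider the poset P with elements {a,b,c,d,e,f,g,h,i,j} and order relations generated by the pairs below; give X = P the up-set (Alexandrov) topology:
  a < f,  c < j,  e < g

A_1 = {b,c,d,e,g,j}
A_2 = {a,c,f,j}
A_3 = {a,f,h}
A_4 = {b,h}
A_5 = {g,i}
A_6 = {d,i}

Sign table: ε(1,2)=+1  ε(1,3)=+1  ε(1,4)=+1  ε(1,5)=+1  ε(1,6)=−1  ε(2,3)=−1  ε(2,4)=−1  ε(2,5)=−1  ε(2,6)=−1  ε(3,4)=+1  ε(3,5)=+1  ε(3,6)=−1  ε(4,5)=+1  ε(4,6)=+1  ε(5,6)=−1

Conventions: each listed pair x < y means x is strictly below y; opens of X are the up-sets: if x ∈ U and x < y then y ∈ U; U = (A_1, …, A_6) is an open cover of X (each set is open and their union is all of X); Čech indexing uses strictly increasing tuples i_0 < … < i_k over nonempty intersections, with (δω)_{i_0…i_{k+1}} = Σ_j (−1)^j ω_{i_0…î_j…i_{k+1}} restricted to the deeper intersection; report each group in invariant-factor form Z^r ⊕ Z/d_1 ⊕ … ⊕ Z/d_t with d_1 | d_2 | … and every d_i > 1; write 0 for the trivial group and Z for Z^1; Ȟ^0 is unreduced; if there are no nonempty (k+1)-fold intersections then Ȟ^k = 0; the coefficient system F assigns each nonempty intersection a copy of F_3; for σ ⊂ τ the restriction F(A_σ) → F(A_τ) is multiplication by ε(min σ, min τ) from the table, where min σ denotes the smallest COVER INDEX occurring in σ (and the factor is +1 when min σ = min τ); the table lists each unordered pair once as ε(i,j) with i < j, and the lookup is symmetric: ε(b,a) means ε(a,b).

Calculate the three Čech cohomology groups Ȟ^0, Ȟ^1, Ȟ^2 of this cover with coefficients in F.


Ȟ^0 = 0, Ȟ^1 = Z/3 and Ȟ^2 = 0

nonempty intersections:
  A12={c,j} A14={b} A15={g} A16={d} A23={a,f} A34={h} A56={i}
C dims 6,7; δ0: rk_F3 6
Ȟ^0: (6−6)−0=0 ⇒ 0
Ȟ^1: (7−0)−6=1 ⇒ Z/3
Ȟ^2: (0−0)−0=0 ⇒ 0


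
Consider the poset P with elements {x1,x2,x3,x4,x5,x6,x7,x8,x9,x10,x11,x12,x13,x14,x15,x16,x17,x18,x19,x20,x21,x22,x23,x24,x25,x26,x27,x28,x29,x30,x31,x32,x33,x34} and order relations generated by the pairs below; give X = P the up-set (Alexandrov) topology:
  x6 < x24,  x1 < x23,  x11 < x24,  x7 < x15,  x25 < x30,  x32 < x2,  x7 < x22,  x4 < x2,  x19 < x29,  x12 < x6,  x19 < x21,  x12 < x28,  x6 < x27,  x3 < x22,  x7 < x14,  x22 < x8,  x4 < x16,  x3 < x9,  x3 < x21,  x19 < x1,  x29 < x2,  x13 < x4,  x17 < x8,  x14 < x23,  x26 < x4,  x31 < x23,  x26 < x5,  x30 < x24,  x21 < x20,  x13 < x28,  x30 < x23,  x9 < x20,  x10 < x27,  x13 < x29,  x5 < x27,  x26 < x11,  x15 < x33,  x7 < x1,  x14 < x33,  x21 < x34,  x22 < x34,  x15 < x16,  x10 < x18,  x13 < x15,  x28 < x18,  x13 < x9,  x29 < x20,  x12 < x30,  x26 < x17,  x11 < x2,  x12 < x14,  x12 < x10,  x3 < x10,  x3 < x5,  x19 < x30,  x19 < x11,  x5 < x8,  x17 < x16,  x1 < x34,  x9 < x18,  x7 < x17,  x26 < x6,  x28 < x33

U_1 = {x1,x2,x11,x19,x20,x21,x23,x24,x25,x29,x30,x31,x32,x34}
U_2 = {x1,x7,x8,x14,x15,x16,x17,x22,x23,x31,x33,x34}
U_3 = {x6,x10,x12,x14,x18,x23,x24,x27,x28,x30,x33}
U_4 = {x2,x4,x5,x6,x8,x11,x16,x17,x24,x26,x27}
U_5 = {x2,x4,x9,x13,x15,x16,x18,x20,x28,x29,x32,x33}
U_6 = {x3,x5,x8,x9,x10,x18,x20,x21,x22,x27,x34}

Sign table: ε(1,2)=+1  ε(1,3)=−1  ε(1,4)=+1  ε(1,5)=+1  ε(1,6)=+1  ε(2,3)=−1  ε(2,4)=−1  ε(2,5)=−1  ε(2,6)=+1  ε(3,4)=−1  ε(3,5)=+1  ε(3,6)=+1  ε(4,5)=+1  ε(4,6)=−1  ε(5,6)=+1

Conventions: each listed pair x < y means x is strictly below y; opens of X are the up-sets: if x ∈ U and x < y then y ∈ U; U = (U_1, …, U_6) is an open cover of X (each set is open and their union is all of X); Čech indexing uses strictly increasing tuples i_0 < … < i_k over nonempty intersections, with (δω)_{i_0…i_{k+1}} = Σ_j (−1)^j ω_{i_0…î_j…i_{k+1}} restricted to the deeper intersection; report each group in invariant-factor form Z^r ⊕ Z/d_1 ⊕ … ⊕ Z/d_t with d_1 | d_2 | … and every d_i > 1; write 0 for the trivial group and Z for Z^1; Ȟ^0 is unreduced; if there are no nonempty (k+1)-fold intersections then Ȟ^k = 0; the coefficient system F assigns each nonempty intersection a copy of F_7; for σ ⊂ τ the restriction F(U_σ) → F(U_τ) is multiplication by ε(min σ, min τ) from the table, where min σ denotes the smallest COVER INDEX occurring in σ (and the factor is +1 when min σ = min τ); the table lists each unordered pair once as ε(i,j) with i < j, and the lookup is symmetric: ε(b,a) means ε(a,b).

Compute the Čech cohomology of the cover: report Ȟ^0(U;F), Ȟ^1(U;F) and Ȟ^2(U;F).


intersection data:
  U12={x1,x23,x31,x34} U13={x23,x24,x30} U14={x2,x11,x24} U15={x2,x20,x29,x32} U16={x20,x21,x34} U23={x14,x23,x33} U24={x8,x16,x17} U25={x15,x16,x33} U26={x8,x22,x34} U34={x6,x24,x27} U35={x18,x28,x33} U36={x10,x18,x27} U45={x2,x4,x16} U46={x5,x8,x27} U56={x9,x18,x20}
  U123={x23} U126={x34} U134={x24} U145={x2} U156={x20} U235={x33} U245={x16} U246={x8} U346={x27} U356={x18}
C dims 6,15,10; δ0: rk_F7 6; δ1: rk_F7 9
Ȟ^0 = (6 − 6) − 0 = 0, so Ȟ^0 ≅ 0
Ȟ^1 = (15 − 9) − 6 = 0, so Ȟ^1 ≅ 0
Ȟ^2 = (10 − 0) − 9 = 1, so Ȟ^2 ≅ Z/7

Ȟ^0 = 0,  Ȟ^1 = 0,  Ȟ^2 = Z/7


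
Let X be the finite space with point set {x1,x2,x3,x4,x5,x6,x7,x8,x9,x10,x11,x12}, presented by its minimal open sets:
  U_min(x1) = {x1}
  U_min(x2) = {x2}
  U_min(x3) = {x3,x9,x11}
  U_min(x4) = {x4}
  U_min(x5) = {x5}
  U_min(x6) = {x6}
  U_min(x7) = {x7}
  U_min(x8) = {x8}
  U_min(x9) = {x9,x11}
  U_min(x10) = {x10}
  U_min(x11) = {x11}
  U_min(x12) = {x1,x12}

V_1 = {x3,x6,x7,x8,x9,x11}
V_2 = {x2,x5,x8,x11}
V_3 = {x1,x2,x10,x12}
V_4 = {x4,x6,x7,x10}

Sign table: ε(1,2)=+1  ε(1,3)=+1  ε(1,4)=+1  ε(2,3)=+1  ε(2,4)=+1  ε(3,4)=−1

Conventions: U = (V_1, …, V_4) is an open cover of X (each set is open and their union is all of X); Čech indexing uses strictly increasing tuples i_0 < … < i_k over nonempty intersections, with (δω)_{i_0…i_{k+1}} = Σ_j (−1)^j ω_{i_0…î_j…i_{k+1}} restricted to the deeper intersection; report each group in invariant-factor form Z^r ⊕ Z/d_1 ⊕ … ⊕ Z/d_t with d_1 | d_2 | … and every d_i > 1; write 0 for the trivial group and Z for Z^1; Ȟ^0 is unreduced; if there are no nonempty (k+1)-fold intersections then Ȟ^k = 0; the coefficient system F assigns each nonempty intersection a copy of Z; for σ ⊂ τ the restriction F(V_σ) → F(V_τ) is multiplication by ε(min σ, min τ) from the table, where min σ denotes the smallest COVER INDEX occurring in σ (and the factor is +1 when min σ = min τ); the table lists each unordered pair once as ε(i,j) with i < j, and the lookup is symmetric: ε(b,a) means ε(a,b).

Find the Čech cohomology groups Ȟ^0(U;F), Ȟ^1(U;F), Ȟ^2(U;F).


nerve simplices:
  V12={x8,x11} V14={x6,x7} V23={x2} V34={x10}
C dims 4,4; δ0: rk 4, SNF 1^3·2
degree 0: 4−4−0 = 0 → Ȟ^0 ≅ 0
degree 1: 4−0−4 = 0 plus torsion [2] → Ȟ^1 ≅ Z/2
degree 2: 0−0−0 = 0 → Ȟ^2 ≅ 0

Ȟ^0 = 0, Ȟ^1 = Z/2 and Ȟ^2 = 0


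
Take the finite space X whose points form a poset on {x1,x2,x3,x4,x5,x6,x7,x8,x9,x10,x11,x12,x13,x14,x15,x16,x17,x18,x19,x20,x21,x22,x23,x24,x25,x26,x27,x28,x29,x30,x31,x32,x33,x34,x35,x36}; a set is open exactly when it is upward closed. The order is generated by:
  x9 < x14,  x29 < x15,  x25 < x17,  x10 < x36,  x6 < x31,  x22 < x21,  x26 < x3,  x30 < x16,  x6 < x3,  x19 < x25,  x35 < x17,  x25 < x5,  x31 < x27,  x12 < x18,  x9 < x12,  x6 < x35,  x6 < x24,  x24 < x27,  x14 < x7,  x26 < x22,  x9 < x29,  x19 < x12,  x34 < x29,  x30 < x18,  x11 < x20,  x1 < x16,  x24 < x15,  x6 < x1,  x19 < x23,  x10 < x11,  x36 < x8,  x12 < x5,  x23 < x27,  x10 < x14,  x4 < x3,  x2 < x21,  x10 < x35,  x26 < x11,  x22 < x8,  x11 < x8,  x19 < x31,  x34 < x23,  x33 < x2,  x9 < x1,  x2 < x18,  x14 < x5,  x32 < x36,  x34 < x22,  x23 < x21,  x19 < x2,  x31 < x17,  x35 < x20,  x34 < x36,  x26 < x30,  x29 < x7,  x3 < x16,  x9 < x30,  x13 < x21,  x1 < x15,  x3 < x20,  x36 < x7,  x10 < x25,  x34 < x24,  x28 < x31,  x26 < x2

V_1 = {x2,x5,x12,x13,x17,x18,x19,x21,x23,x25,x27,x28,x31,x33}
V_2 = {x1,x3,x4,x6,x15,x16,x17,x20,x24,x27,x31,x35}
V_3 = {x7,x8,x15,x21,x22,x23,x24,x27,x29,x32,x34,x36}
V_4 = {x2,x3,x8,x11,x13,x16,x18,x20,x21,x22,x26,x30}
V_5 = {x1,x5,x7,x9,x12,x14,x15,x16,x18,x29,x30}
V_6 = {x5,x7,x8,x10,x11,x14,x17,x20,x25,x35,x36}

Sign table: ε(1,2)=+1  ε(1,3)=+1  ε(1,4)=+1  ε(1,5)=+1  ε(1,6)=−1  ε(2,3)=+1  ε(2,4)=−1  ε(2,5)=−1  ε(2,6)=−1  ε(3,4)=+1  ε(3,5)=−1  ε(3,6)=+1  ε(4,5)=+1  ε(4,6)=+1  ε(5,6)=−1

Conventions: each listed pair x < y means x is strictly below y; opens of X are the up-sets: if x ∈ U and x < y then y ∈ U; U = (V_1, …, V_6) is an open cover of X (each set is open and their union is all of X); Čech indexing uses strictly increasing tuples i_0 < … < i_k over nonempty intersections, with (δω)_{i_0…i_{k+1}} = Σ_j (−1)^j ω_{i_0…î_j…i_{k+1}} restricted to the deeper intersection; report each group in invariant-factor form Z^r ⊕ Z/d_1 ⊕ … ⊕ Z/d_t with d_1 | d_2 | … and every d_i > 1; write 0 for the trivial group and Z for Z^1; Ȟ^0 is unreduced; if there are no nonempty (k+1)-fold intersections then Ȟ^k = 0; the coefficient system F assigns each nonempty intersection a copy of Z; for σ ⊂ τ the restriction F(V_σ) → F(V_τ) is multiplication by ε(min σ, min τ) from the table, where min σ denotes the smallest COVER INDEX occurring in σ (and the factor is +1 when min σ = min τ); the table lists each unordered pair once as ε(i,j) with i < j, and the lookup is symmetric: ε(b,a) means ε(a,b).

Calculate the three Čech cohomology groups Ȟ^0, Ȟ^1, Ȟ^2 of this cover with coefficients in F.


Ȟ^0 ≅ 0, Ȟ^1 ≅ Z/2 and Ȟ^2 ≅ Z

intersection data:
  V12={x17,x27,x31} V13={x21,x23,x27} V14={x2,x13,x18,x21} V15={x5,x12,x18} V16={x5,x17,x25} V23={x15,x24,x27} V24={x3,x16,x20} V25={x1,x15,x16} V26={x17,x20,x35} V34={x8,x21,x22} V35={x7,x15,x29} V36={x7,x8,x36} V45={x16,x18,x30} V46={x8,x11,x20} V56={x5,x7,x14}
  V123={x27} V126={x17} V134={x21} V145={x18} V156={x5} V235={x15} V245={x16} V246={x20} V346={x8} V356={x7}
C dims 6,15,10; δ0: rk 6, SNF 1^5·2; δ1: rk 9, SNF 1^9
Ȟ^0 = (6 − 6) − 0 = 0, so Ȟ^0 ≅ 0
Ȟ^1 = (15 − 9) − 6 = 0 plus torsion [2], so Ȟ^1 ≅ Z/2
Ȟ^2 = (10 − 0) − 9 = 1, so Ȟ^2 ≅ Z


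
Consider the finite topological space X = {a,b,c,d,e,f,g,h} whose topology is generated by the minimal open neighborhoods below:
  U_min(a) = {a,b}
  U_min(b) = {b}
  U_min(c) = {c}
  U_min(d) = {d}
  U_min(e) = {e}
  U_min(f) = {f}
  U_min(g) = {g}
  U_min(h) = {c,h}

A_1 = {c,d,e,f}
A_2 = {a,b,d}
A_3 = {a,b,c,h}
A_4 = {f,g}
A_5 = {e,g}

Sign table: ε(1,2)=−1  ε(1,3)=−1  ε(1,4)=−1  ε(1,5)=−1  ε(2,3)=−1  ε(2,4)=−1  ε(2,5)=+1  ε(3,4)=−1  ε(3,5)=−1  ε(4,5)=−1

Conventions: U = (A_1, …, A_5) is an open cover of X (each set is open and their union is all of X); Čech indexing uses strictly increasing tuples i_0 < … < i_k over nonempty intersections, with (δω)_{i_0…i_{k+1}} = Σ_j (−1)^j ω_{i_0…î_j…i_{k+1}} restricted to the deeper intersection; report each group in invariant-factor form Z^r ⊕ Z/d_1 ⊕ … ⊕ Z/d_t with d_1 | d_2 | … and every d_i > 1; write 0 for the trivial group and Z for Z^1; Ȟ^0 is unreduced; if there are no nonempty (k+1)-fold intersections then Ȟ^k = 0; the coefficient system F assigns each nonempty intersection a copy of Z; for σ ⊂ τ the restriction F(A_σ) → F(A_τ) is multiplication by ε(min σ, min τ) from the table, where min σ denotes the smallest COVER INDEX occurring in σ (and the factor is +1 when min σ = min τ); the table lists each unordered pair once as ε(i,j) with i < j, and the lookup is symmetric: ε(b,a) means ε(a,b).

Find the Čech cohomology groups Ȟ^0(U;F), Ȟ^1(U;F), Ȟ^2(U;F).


nerve simplices:
  A12={d} A13={c} A14={f} A15={e} A23={a,b} A45={g}
C dims 5,6; δ0: rk 5, SNF 1^4·2
degree 0: 5−5−0 = 0 → Ȟ^0 ≅ 0
degree 1: 6−0−5 = 1 plus torsion [2] → Ȟ^1 ≅ Z ⊕ Z/2
degree 2: 0−0−0 = 0 → Ȟ^2 ≅ 0

Ȟ^0(U;F) ≅ 0, Ȟ^1(U;F) ≅ Z ⊕ Z/2 and Ȟ^2(U;F) ≅ 0


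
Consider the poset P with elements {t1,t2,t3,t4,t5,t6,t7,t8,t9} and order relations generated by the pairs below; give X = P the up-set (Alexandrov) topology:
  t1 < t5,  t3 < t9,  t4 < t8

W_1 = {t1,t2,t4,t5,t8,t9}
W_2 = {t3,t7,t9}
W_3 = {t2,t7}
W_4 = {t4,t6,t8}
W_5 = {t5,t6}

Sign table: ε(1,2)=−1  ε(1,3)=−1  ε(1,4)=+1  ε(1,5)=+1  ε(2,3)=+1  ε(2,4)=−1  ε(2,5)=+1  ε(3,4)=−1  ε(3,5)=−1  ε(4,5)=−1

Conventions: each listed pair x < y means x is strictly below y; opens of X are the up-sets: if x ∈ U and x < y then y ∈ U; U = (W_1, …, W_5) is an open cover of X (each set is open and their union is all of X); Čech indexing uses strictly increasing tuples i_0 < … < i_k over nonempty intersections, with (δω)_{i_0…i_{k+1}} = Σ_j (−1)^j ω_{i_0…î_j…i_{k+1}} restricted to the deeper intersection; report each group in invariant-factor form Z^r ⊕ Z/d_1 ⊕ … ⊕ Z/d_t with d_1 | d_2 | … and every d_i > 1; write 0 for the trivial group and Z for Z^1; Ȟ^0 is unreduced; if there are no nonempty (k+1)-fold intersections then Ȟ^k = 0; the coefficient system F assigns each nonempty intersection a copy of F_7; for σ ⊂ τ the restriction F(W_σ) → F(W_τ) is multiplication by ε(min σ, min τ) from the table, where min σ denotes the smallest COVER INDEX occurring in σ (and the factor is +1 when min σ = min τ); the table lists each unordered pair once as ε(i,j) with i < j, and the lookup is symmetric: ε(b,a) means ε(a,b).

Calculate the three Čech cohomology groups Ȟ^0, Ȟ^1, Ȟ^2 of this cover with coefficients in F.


Ȟ^0 = 0, Ȟ^1 = Z/7, Ȟ^2 = 0

nonempty overlaps:
  W12={t9} W13={t2} W14={t4,t8} W15={t5} W23={t7} W45={t6}
C dims 5,6; δ0: rk_F7 5
degree 0: 5−5−0 = 0 → Ȟ^0 ≅ 0
degree 1: 6−0−5 = 1 → Ȟ^1 ≅ Z/7
degree 2: 0−0−0 = 0 → Ȟ^2 ≅ 0


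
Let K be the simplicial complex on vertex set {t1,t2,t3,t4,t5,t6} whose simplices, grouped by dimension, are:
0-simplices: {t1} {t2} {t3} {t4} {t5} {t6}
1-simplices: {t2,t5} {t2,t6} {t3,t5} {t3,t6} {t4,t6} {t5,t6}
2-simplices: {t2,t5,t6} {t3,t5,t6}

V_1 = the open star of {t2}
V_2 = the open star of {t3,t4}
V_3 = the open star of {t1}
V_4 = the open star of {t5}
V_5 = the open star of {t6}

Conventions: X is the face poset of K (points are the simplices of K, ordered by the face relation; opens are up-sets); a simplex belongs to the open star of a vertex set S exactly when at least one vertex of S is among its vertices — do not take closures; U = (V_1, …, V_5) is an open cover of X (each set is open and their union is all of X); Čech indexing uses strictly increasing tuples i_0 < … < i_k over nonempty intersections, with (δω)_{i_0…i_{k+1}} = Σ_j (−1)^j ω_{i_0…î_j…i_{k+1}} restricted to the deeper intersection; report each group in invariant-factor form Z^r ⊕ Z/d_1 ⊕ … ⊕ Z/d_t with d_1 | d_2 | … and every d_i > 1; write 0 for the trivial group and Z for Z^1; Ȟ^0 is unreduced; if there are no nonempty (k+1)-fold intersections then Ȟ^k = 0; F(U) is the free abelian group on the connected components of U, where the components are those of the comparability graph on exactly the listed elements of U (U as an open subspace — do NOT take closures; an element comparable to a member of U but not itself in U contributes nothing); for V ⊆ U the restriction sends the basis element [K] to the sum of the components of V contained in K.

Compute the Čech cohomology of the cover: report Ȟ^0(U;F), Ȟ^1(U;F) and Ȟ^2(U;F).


Ȟ^0(U;F) ≅ Z^2,  Ȟ^1(U;F) ≅ 0,  Ȟ^2(U;F) ≅ 0

nerve simplices:
  V1={{t2},{t2,t5},{t2,t6},{t2,t5,t6}} V2={{t3},{t4},{t3,t5},{t3,t6},{t4,t6},{t3,t5,t6}} V3={{t1}} V4={{t5},{t2,t5},{t3,t5},{t5,t6},{t2,t5,t6},{t3,t5,t6}} V5={{t6},{t2,t6},{t3,t6},{t4,t6},{t5,t6},{t2,t5,t6},{t3,t5,t6}}
  V14={{t2,t5},{t2,t5,t6}} V15={{t2,t6},{t2,t5,t6}} V24={{t3,t5},{t3,t5,t6}} V25={{t3,t6},{t4,t6},{t3,t5,t6}} V45={{t5,t6},{t2,t5,t6},{t3,t5,t6}}
  V145={{t2,t5,t6}} V245={{t3,t5,t6}}
components per intersection:
  V1: {{t2},{t2,t5},{t2,t6},{t2,t5,t6}}
  V2: {{t3},{t3,t5},{t3,t6},{t3,t5,t6}} {{t4},{t4,t6}}
  V3: {{t1}}
  V4: {{t5},{t2,t5},{t3,t5},{t5,t6},{t2,t5,t6},{t3,t5,t6}}
  V5: {{t6},{t2,t6},{t3,t6},{t4,t6},{t5,t6},{t2,t5,t6},{t3,t5,t6}}
  V14: {{t2,t5},{t2,t5,t6}}
  V15: {{t2,t6},{t2,t5,t6}}
  V24: {{t3,t5},{t3,t5,t6}}
  V25: {{t3,t6},{t3,t5,t6}} {{t4,t6}}
  V45: {{t5,t6},{t2,t5,t6},{t3,t5,t6}}
  V145: {{t2,t5,t6}}
  V245: {{t3,t5,t6}}
C dims 6,6,2; δ0: rk 4, SNF 1^4; δ1: rk 2, SNF 1^2
degree 0: 6−4−0 = 2 → Ȟ^0 ≅ Z^2
degree 1: 6−2−4 = 0 → Ȟ^1 ≅ 0
degree 2: 2−0−2 = 0 → Ȟ^2 ≅ 0


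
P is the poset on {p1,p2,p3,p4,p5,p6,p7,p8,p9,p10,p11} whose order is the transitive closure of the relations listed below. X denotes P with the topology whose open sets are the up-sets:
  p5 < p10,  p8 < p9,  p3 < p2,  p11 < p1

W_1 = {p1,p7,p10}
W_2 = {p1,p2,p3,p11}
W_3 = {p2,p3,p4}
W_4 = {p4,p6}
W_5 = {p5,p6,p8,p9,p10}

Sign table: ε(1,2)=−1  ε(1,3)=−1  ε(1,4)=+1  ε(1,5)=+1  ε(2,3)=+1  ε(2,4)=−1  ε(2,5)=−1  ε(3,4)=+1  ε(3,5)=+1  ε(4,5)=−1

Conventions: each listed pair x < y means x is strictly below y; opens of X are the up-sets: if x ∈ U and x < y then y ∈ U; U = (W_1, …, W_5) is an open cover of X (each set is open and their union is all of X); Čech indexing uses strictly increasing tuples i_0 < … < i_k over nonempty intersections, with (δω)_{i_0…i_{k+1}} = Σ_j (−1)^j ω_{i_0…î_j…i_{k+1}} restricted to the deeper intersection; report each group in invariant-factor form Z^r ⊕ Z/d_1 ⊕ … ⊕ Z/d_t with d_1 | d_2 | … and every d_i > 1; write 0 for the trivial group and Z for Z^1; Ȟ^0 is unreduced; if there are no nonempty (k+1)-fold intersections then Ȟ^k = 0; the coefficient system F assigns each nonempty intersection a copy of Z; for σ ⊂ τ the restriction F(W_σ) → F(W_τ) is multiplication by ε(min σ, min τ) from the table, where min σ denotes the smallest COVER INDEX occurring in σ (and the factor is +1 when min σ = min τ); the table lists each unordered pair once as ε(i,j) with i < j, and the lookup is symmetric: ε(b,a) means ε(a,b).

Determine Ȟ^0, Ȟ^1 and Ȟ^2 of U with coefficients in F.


Ȟ^0(U;F) ≅ Z, Ȟ^1(U;F) ≅ Z, Ȟ^2(U;F) ≅ 0

nerve of the cover:
  W12={p1} W15={p10} W23={p2,p3} W34={p4} W45={p6}
C dims 5,5; δ0: rk 4, SNF 1^4
Ȟ^0 = (5 − 4) − 0 = 1, so Ȟ^0 ≅ Z
Ȟ^1 = (5 − 0) − 4 = 1, so Ȟ^1 ≅ Z
Ȟ^2 = (0 − 0) − 0 = 0, so Ȟ^2 ≅ 0


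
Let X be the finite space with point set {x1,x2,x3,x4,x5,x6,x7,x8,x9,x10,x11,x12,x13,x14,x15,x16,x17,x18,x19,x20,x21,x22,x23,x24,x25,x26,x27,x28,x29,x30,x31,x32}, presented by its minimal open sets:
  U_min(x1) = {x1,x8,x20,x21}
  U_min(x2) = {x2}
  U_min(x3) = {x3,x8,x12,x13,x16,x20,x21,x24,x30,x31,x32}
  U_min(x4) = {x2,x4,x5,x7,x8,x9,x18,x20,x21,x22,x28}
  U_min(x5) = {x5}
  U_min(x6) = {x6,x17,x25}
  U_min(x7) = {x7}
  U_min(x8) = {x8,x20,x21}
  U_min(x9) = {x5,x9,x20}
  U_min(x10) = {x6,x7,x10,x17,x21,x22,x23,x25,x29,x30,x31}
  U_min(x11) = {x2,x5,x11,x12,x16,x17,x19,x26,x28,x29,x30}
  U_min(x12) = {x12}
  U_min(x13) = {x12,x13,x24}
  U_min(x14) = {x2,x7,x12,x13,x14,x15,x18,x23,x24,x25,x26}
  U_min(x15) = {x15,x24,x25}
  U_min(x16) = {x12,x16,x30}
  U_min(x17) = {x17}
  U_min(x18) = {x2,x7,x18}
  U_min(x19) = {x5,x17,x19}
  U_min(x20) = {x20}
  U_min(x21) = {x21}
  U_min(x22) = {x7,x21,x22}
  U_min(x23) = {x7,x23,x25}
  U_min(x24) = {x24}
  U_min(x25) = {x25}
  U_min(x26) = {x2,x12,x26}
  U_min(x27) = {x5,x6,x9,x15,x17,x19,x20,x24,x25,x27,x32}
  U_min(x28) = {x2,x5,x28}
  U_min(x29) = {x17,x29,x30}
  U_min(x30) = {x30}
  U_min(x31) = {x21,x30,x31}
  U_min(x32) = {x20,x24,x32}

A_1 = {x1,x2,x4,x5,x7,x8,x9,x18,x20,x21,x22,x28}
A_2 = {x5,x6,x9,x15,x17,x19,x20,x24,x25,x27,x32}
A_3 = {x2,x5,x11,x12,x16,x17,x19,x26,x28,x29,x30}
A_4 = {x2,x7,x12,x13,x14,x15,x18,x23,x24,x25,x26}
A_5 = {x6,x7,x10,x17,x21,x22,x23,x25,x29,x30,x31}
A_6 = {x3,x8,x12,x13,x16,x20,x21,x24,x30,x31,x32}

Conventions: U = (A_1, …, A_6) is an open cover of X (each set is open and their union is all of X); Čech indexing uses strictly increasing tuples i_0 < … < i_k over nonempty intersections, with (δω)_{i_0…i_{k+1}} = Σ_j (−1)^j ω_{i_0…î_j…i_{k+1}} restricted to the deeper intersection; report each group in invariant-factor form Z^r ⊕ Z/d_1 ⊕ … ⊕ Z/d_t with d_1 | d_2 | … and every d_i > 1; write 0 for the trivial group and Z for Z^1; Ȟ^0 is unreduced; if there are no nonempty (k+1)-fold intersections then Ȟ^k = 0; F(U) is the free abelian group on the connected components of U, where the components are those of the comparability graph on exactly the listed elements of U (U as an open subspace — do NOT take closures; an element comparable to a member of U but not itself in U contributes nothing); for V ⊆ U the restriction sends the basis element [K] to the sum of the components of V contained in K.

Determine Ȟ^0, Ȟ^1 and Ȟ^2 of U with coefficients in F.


Ȟ^0 = Z, Ȟ^1 = 0 and Ȟ^2 = Z/2

intersection data:
  A12={x5,x9,x20} A13={x2,x5,x28} A14={x2,x7,x18} A15={x7,x21,x22} A16={x8,x20,x21} A23={x5,x17,x19} A24={x15,x24,x25} A25={x6,x17,x25} A26={x20,x24,x32} A34={x2,x12,x26} A35={x17,x29,x30} A36={x12,x16,x30} A45={x7,x23,x25} A46={x12,x13,x24} A56={x21,x30,x31}
  A123={x5} A126={x20} A134={x2} A145={x7} A156={x21} A235={x17} A245={x25} A246={x24} A346={x12} A356={x30}
components per intersection:
  A1: {x1,x2,x4,x5,x7,x8,x9,x18,x20,x21,x22,x28}
  A2: {x5,x6,x9,x15,x17,x19,x20,x24,x25,x27,x32}
  A3: {x2,x5,x11,x12,x16,x17,x19,x26,x28,x29,x30}
  A4: {x2,x7,x12,x13,x14,x15,x18,x23,x24,x25,x26}
  A5: {x6,x7,x10,x17,x21,x22,x23,x25,x29,x30,x31}
  A6: {x3,x8,x12,x13,x16,x20,x21,x24,x30,x31,x32}
  A12: {x5,x9,x20}
  A13: {x2,x5,x28}
  A14: {x2,x7,x18}
  A15: {x7,x21,x22}
  A16: {x8,x20,x21}
  A23: {x5,x17,x19}
  A24: {x15,x24,x25}
  A25: {x6,x17,x25}
  A26: {x20,x24,x32}
  A34: {x2,x12,x26}
  A35: {x17,x29,x30}
  A36: {x12,x16,x30}
  A45: {x7,x23,x25}
  A46: {x12,x13,x24}
  A56: {x21,x30,x31}
  A123: {x5}
  A126: {x20}
  A134: {x2}
  A145: {x7}
  A156: {x21}
  A235: {x17}
  A245: {x25}
  A246: {x24}
  A346: {x12}
  A356: {x30}
C dims 6,15,10; δ0: rk 5, SNF 1^5; δ1: rk 10, SNF 1^9·2
Ȟ^0 = (6 − 5) − 0 = 1, so Ȟ^0 ≅ Z
Ȟ^1 = (15 − 10) − 5 = 0, so Ȟ^1 ≅ 0
Ȟ^2 = (10 − 0) − 10 = 0 plus torsion [2], so Ȟ^2 ≅ Z/2


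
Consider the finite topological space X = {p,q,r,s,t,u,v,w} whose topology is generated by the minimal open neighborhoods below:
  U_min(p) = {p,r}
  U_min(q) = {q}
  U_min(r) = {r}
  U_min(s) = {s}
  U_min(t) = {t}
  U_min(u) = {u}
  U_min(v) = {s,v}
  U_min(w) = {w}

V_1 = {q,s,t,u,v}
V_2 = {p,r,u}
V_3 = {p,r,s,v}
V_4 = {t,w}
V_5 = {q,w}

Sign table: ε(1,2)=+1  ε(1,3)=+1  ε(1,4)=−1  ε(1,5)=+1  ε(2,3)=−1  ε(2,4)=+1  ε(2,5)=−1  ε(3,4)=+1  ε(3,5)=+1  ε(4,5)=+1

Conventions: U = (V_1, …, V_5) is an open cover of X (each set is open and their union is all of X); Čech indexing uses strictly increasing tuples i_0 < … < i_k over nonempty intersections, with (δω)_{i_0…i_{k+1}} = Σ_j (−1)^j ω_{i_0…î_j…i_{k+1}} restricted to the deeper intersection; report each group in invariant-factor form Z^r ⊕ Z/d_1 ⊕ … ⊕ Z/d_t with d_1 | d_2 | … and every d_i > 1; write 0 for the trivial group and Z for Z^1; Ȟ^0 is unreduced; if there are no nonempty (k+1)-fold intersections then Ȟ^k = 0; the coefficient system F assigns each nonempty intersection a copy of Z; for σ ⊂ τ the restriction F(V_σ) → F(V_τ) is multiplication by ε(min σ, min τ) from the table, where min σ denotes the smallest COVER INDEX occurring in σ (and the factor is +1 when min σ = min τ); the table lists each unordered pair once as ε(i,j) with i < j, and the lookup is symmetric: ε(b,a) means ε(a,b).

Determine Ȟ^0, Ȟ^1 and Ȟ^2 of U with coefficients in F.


nerve simplices:
  V12={u} V13={s,v} V14={t} V15={q} V23={p,r} V45={w}
C dims 5,6; δ0: rk 5, SNF 1^4·2
degree 0: 5−5−0 = 0 → Ȟ^0 ≅ 0
degree 1: 6−0−5 = 1 plus torsion [2] → Ȟ^1 ≅ Z ⊕ Z/2
degree 2: 0−0−0 = 0 → Ȟ^2 ≅ 0

Ȟ^0 = 0, Ȟ^1 = Z ⊕ Z/2, Ȟ^2 = 0


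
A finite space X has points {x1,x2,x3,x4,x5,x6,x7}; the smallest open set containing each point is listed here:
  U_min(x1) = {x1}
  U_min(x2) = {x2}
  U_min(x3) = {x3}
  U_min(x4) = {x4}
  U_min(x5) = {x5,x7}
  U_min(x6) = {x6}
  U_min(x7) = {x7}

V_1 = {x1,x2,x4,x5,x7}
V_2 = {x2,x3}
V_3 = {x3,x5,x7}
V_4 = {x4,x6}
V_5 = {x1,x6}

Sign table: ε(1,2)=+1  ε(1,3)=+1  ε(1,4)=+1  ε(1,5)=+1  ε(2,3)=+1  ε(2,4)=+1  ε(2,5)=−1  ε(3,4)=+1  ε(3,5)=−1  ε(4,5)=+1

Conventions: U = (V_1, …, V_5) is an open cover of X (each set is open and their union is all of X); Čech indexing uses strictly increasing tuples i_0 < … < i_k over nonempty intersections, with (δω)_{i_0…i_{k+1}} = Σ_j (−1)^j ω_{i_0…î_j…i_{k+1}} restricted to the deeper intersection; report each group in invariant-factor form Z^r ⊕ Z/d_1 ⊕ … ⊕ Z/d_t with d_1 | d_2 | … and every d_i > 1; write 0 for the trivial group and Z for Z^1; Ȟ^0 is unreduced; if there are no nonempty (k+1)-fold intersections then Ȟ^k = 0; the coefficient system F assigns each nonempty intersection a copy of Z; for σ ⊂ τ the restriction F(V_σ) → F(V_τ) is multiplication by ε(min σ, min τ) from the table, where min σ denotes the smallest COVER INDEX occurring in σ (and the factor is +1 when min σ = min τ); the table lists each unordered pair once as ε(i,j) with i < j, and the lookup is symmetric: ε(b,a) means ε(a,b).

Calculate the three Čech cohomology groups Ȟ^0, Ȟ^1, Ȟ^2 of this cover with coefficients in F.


Ȟ^0 = Z; Ȟ^1 = Z^2; Ȟ^2 = 0

nonempty intersections:
  V12={x2} V13={x5,x7} V14={x4} V15={x1} V23={x3} V45={x6}
C dims 5,6; δ0: rk 4, SNF 1^4
Ȟ^0: (5−4)−0=1 ⇒ Z
Ȟ^1: (6−0)−4=2 ⇒ Z^2
Ȟ^2: (0−0)−0=0 ⇒ 0


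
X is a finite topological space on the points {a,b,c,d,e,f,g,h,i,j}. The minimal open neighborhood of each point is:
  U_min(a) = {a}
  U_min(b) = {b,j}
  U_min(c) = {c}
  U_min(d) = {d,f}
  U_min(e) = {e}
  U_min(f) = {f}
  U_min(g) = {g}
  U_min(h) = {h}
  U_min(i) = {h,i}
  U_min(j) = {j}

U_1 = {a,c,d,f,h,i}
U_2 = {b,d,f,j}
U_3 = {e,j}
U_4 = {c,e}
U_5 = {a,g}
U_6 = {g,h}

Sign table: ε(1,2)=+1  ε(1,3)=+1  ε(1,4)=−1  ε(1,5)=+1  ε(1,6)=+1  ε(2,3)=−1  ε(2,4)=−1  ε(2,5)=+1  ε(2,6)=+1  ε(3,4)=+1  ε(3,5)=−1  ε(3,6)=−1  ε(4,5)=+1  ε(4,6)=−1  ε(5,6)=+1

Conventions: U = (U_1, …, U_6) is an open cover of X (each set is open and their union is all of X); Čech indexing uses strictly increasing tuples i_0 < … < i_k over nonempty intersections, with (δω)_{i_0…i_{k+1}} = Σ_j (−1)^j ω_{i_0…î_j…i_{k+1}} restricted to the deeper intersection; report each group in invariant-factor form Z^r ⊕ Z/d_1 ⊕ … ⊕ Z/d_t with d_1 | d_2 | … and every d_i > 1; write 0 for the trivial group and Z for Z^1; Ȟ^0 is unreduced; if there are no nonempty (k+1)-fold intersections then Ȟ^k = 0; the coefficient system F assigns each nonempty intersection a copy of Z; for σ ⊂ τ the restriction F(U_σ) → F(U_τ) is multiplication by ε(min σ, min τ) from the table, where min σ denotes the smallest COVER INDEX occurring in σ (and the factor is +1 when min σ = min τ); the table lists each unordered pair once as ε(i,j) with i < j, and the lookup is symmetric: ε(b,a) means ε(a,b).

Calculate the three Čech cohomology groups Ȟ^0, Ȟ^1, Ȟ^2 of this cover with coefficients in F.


intersection data:
  U12={d,f} U14={c} U15={a} U16={h} U23={j} U34={e} U56={g}
C dims 6,7; δ0: rk 5, SNF 1^5
Ȟ^0 = (6 − 5) − 0 = 1, so Ȟ^0 ≅ Z
Ȟ^1 = (7 − 0) − 5 = 2, so Ȟ^1 ≅ Z^2
Ȟ^2 = (0 − 0) − 0 = 0, so Ȟ^2 ≅ 0

Ȟ^0(U;F) ≅ Z; Ȟ^1(U;F) ≅ Z^2; Ȟ^2(U;F) ≅ 0


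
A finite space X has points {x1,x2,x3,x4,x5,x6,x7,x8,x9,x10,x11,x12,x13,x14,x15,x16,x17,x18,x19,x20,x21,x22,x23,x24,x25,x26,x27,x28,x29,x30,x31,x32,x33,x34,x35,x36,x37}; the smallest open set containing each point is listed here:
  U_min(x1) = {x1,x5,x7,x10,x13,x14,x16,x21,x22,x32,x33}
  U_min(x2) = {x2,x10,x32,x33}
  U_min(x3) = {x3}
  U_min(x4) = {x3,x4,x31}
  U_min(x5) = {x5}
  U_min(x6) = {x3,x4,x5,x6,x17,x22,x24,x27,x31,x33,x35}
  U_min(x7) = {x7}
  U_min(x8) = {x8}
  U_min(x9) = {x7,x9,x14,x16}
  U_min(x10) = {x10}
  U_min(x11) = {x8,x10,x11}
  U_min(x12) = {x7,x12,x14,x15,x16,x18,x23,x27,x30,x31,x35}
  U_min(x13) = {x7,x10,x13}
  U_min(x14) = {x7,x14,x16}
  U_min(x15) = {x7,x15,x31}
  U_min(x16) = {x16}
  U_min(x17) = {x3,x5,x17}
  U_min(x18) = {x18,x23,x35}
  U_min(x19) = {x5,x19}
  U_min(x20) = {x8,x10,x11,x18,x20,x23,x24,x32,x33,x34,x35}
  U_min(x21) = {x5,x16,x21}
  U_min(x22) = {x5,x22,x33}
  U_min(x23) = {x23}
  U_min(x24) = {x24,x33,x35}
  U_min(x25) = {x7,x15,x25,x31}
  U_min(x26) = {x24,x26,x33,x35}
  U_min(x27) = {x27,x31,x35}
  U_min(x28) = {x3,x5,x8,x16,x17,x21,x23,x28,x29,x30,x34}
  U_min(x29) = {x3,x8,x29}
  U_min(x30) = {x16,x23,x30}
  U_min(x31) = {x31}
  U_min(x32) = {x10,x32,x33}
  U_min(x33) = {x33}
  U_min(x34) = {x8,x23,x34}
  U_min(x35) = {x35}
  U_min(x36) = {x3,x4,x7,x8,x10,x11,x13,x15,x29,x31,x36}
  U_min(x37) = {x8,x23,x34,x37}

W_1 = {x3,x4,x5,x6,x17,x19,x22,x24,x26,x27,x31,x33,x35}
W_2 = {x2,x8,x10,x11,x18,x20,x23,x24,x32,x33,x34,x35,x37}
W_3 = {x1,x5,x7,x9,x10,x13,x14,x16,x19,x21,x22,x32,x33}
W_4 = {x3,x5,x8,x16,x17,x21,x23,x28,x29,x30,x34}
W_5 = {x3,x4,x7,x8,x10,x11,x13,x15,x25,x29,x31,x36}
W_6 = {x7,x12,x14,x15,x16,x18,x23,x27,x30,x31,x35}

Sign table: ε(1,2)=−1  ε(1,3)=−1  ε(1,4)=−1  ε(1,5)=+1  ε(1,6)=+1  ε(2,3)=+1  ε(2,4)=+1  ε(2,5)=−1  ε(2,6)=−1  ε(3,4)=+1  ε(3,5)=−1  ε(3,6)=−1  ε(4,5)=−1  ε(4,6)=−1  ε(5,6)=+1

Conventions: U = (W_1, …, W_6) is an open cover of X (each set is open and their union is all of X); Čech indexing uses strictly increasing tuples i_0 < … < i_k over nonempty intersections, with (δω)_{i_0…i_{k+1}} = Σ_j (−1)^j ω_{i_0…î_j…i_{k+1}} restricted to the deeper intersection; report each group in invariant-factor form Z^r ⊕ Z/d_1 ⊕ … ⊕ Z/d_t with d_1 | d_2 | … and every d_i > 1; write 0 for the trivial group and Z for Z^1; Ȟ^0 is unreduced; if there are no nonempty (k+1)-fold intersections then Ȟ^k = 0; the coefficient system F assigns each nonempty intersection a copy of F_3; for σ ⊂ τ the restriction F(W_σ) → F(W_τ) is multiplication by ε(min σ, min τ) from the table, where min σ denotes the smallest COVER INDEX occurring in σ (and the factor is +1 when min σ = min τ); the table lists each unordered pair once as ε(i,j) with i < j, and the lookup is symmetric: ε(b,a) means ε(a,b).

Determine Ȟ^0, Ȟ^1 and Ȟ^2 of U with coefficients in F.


Ȟ^0 = Z/3, Ȟ^1 = 0, Ȟ^2 = 0

nonempty overlaps:
  W12={x24,x33,x35} W13={x5,x19,x22,x33} W14={x3,x5,x17} W15={x3,x4,x31} W16={x27,x31,x35} W23={x10,x32,x33} W24={x8,x23,x34} W25={x8,x10,x11} W26={x18,x23,x35} W34={x5,x16,x21} W35={x7,x10,x13} W36={x7,x14,x16} W45={x3,x8,x29} W46={x16,x23,x30} W56={x7,x15,x31}
  W123={x33} W126={x35} W134={x5} W145={x3} W156={x31} W235={x10} W245={x8} W246={x23} W346={x16} W356={x7}
C dims 6,15,10; δ0: rk_F3 5; δ1: rk_F3 10
degree 0: 6−5−0 = 1 → Ȟ^0 ≅ Z/3
degree 1: 15−10−5 = 0 → Ȟ^1 ≅ 0
degree 2: 10−0−10 = 0 → Ȟ^2 ≅ 0


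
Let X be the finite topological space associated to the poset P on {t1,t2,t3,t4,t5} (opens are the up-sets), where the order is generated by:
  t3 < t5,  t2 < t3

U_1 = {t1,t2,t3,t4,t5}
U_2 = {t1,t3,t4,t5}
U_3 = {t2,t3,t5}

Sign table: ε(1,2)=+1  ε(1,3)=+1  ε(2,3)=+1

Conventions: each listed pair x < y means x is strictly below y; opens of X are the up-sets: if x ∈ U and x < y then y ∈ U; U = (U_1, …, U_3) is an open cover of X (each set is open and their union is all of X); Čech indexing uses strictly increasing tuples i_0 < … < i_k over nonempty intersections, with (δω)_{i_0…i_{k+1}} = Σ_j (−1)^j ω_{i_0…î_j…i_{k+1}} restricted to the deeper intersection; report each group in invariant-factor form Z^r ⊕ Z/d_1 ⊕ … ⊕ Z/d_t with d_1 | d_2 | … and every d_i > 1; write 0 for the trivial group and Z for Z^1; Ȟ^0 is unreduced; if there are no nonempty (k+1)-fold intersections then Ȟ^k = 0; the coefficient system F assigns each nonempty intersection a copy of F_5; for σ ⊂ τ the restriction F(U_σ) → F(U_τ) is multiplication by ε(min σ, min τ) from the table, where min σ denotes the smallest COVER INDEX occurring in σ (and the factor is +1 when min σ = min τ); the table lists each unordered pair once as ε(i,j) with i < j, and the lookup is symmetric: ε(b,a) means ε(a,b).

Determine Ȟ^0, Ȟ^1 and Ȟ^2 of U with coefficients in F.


Ȟ^0(U;F) ≅ Z/5; Ȟ^1(U;F) ≅ 0; Ȟ^2(U;F) ≅ 0

nerve simplices:
  U12={t1,t3,t4,t5} U13={t2,t3,t5} U23={t3,t5}
  U123={t3,t5}
C dims 3,3,1; δ0: rk_F5 2; δ1: rk_F5 1
degree 0: 3−2−0 = 1 → Ȟ^0 ≅ Z/5
degree 1: 3−1−2 = 0 → Ȟ^1 ≅ 0
degree 2: 1−0−1 = 0 → Ȟ^2 ≅ 0


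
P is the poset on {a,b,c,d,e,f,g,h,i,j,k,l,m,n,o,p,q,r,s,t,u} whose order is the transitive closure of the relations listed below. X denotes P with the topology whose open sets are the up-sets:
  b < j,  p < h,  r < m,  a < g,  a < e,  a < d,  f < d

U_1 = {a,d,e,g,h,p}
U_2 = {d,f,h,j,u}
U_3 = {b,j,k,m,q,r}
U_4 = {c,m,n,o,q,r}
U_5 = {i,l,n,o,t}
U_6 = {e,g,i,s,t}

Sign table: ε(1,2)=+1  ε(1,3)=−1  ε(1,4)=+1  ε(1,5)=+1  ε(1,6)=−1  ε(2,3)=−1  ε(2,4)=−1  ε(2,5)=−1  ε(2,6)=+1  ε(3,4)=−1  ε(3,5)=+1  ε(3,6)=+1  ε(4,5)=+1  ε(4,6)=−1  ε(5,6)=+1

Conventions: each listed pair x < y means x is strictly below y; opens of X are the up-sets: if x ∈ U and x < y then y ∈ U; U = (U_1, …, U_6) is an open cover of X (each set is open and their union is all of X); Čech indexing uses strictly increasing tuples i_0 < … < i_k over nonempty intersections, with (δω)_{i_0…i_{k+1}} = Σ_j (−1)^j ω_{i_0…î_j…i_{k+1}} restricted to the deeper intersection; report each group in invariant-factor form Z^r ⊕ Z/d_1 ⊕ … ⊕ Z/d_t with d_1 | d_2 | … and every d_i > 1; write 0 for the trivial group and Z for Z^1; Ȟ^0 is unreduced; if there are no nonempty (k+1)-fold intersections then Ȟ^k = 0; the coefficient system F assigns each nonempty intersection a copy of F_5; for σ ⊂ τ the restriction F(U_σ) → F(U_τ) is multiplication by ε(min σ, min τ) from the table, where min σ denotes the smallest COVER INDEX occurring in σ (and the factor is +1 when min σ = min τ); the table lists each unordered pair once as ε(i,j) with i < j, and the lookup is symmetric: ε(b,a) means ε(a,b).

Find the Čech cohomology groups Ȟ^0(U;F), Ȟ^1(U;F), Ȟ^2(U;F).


Ȟ^0 ≅ 0; Ȟ^1 ≅ 0; Ȟ^2 ≅ 0

nonempty intersections:
  U12={d,h} U16={e,g} U23={j} U34={m,q,r} U45={n,o} U56={i,t}
C dims 6,6; δ0: rk_F5 6
Ȟ^0: (6−6)−0=0 ⇒ 0
Ȟ^1: (6−0)−6=0 ⇒ 0
Ȟ^2: (0−0)−0=0 ⇒ 0


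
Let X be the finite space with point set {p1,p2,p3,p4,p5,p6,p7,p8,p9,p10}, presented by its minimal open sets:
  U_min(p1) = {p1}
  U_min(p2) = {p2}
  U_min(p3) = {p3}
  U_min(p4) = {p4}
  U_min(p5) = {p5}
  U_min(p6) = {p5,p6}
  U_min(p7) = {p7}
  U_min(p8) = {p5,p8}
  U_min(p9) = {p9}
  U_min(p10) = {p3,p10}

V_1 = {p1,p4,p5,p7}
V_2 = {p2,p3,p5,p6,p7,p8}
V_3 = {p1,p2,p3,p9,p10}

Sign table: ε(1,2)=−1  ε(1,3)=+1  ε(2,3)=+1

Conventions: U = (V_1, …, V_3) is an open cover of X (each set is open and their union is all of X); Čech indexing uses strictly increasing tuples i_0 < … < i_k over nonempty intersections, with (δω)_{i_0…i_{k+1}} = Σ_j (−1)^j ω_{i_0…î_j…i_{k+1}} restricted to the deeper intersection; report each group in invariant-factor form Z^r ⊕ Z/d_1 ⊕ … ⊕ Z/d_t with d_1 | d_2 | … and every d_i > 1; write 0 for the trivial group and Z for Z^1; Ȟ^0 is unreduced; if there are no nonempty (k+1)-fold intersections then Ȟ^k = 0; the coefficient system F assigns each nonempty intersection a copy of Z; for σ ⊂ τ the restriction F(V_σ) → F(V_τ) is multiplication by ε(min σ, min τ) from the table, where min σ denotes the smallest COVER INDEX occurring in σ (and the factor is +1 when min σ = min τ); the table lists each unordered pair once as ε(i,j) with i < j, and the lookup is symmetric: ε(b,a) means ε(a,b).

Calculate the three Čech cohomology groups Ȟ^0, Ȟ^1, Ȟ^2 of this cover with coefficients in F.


Ȟ^0 = 0, Ȟ^1 = Z/2 and Ȟ^2 = 0

nerve simplices:
  V12={p5,p7} V13={p1} V23={p2,p3}
C dims 3,3; δ0: rk 3, SNF 1^2·2
degree 0: 3−3−0 = 0 → Ȟ^0 ≅ 0
degree 1: 3−0−3 = 0 plus torsion [2] → Ȟ^1 ≅ Z/2
degree 2: 0−0−0 = 0 → Ȟ^2 ≅ 0


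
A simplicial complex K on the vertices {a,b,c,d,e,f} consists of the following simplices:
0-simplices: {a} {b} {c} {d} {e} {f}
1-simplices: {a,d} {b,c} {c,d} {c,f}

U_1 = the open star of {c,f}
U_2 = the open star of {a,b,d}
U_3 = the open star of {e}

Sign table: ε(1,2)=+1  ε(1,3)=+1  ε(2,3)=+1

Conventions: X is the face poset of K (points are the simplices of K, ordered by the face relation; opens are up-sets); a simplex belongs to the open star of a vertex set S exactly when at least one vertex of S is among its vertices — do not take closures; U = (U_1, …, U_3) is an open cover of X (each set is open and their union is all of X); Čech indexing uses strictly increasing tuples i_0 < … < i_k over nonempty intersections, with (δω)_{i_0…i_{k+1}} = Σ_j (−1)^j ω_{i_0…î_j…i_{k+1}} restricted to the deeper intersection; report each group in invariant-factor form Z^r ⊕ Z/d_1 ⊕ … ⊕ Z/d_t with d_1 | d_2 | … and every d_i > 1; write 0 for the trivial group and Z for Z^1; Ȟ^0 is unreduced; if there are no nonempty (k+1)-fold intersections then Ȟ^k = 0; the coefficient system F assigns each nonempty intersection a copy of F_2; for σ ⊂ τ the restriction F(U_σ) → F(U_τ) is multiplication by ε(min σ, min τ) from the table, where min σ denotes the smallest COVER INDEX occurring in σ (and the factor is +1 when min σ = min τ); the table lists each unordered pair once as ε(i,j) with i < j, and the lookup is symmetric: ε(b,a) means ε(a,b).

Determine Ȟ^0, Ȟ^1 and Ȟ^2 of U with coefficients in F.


Ȟ^0 = Z/2 ⊕ Z/2,  Ȟ^1 = 0,  Ȟ^2 = 0

nerve simplices:
  U1={{c},{f},{b,c},{c,d},{c,f}} U2={{a},{b},{d},{a,d},{b,c},{c,d}} U3={{e}}
  U12={{b,c},{c,d}}
C dims 3,1; δ0: rk_F2 1
degree 0: 3−1−0 = 2 → Ȟ^0 ≅ Z/2 ⊕ Z/2
degree 1: 1−0−1 = 0 → Ȟ^1 ≅ 0
degree 2: 0−0−0 = 0 → Ȟ^2 ≅ 0


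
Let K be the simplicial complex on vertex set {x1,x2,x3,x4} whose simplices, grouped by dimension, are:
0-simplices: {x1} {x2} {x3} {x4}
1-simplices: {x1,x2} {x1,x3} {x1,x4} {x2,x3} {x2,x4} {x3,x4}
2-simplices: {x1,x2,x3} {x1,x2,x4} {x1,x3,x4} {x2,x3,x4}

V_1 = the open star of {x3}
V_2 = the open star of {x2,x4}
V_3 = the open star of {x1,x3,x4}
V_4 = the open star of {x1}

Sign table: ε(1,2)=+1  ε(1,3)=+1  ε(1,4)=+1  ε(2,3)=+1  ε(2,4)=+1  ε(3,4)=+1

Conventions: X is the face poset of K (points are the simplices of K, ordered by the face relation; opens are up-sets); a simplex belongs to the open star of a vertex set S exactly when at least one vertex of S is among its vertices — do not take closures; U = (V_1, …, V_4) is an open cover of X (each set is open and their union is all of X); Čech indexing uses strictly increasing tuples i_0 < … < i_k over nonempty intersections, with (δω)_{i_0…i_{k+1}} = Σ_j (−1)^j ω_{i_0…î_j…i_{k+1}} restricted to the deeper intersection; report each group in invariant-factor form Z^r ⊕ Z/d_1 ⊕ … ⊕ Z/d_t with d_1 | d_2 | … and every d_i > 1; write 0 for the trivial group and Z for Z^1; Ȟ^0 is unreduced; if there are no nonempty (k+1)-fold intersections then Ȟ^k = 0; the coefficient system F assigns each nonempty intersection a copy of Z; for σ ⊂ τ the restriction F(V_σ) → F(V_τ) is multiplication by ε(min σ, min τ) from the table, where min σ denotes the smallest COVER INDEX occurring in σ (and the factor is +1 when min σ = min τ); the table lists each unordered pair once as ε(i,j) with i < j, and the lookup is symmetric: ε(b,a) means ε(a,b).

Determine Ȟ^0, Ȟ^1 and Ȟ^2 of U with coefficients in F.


Ȟ^0(U;F) ≅ Z,  Ȟ^1(U;F) ≅ 0,  Ȟ^2(U;F) ≅ 0

nonempty intersections:
  V1={{x3},{x1,x3},{x2,x3},{x3,x4},{x1,x2,x3},{x1,x3,x4},{x2,x3,x4}} V2={{x2},{x4},{x1,x2},{x1,x4},{x2,x3},{x2,x4},{x3,x4},{x1,x2,x3},{x1,x2,x4},{x1,x3,x4},{x2,x3,x4}} V3={{x1},{x3},{x4},{x1,x2},{x1,x3},{x1,x4},{x2,x3},{x2,x4},{x3,x4},{x1,x2,x3},{x1,x2,x4},{x1,x3,x4},{x2,x3,x4}} V4={{x1},{x1,x2},{x1,x3},{x1,x4},{x1,x2,x3},{x1,x2,x4},{x1,x3,x4}}
  V12={{x2,x3},{x3,x4},{x1,x2,x3},{x1,x3,x4},{x2,x3,x4}} V13={{x3},{x1,x3},{x2,x3},{x3,x4},{x1,x2,x3},{x1,x3,x4},{x2,x3,x4}} V14={{x1,x3},{x1,x2,x3},{x1,x3,x4}} V23={{x4},{x1,x2},{x1,x4},{x2,x3},{x2,x4},{x3,x4},{x1,x2,x3},{x1,x2,x4},{x1,x3,x4},{x2,x3,x4}} V24={{x1,x2},{x1,x4},{x1,x2,x3},{x1,x2,x4},{x1,x3,x4}} V34={{x1},{x1,x2},{x1,x3},{x1,x4},{x1,x2,x3},{x1,x2,x4},{x1,x3,x4}}
  V123={{x2,x3},{x3,x4},{x1,x2,x3},{x1,x3,x4},{x2,x3,x4}} V124={{x1,x2,x3},{x1,x3,x4}} V134={{x1,x3},{x1,x2,x3},{x1,x3,x4}} V234={{x1,x2},{x1,x4},{x1,x2,x3},{x1,x2,x4},{x1,x3,x4}}
  V1234={{x1,x2,x3},{x1,x3,x4}}
C dims 4,6,4,1; δ0: rk 3, SNF 1^3; δ1: rk 3, SNF 1^3; δ2: rk 1, SNF 1^1
Ȟ^0: (4−3)−0=1 ⇒ Z
Ȟ^1: (6−3)−3=0 ⇒ 0
Ȟ^2: (4−1)−3=0 ⇒ 0
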